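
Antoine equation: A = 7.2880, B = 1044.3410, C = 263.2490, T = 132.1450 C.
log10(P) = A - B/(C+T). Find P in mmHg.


C+T = 395.3940
B/(C+T) = 2.6413
log10(P) = 7.2880 - 2.6413 = 4.6467
P = 10^4.6467 = 44333.6322 mmHg

44333.6322 mmHg


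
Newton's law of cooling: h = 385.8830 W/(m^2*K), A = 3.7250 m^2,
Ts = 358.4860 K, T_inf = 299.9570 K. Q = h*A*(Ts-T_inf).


dT = 58.5290 K
Q = 385.8830 * 3.7250 * 58.5290 = 84130.4142 W

84130.4142 W


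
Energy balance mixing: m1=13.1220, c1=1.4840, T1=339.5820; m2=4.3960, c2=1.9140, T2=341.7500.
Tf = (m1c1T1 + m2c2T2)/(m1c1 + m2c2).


num = 9488.1619
den = 27.8870
Tf = 340.2361 K

340.2361 K


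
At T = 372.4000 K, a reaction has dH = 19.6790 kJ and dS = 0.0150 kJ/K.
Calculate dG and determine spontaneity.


T*dS = 372.4000 * 0.0150 = 5.5860 kJ
dG = 19.6790 - 5.5860 = 14.0930 kJ (non-spontaneous)

dG = 14.0930 kJ, non-spontaneous


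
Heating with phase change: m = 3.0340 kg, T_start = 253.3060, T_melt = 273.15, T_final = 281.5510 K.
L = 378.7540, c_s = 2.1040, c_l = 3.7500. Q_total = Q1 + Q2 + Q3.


Q1 (sensible, solid) = 3.0340 * 2.1040 * 19.8440 = 126.6749 kJ
Q2 (latent) = 3.0340 * 378.7540 = 1149.1396 kJ
Q3 (sensible, liquid) = 3.0340 * 3.7500 * 8.4010 = 95.5824 kJ
Q_total = 1371.3969 kJ

1371.3969 kJ


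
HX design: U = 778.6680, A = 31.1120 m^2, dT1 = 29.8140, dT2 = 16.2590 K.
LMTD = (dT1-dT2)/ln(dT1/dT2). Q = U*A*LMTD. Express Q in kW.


LMTD = 22.3558 K
Q = 778.6680 * 31.1120 * 22.3558 = 541588.7848 W = 541.5888 kW

541.5888 kW


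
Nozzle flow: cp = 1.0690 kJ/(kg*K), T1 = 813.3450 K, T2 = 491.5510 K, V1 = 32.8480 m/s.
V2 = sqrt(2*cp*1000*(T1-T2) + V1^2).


dT = 321.7940 K
2*cp*1000*dT = 687995.5720
V1^2 = 1078.9911
V2 = sqrt(689074.5631) = 830.1052 m/s

830.1052 m/s


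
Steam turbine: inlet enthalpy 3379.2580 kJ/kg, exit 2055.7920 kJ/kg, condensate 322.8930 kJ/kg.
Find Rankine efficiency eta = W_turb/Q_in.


W = 1323.4660 kJ/kg
Q_in = 3056.3650 kJ/kg
eta = 0.4330 = 43.3020%

eta = 43.3020%


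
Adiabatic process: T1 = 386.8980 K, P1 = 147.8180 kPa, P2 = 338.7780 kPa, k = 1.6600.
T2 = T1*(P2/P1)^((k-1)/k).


(k-1)/k = 0.3976
(P2/P1)^exp = 1.3906
T2 = 386.8980 * 1.3906 = 538.0266 K

538.0266 K


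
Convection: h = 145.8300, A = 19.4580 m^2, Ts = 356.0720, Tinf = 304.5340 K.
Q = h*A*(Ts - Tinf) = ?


dT = 51.5380 K
Q = 145.8300 * 19.4580 * 51.5380 = 146242.1745 W

146242.1745 W


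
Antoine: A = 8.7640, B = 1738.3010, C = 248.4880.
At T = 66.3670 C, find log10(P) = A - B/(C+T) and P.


C+T = 314.8550
B/(C+T) = 5.5210
log10(P) = 8.7640 - 5.5210 = 3.2430
P = 10^3.2430 = 1750.0189 mmHg

1750.0189 mmHg


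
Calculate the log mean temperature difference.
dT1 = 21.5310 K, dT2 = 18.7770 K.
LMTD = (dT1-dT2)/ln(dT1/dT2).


dT1/dT2 = 1.1467
ln(dT1/dT2) = 0.1369
LMTD = 2.7540 / 0.1369 = 20.1226 K

20.1226 K


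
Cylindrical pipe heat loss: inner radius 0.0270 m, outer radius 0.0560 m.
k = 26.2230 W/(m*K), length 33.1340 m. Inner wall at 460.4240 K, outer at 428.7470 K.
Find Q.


dT = 31.6770 K
ln(ro/ri) = 0.7295
Q = 2*pi*26.2230*33.1340*31.6770 / 0.7295 = 237053.3156 W

237053.3156 W


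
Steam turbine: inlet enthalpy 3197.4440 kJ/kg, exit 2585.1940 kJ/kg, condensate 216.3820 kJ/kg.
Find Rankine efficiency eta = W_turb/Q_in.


W = 612.2500 kJ/kg
Q_in = 2981.0620 kJ/kg
eta = 0.2054 = 20.5380%

eta = 20.5380%


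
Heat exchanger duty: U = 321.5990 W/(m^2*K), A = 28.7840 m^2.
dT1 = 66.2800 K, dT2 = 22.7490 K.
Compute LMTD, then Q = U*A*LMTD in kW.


LMTD = 40.7073 K
Q = 321.5990 * 28.7840 * 40.7073 = 376823.2579 W = 376.8233 kW

376.8233 kW


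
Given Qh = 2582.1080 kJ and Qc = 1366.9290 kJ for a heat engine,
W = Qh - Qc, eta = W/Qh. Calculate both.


W = 2582.1080 - 1366.9290 = 1215.1790 kJ
eta = 1215.1790 / 2582.1080 = 0.4706 = 47.0615%

W = 1215.1790 kJ, eta = 47.0615%


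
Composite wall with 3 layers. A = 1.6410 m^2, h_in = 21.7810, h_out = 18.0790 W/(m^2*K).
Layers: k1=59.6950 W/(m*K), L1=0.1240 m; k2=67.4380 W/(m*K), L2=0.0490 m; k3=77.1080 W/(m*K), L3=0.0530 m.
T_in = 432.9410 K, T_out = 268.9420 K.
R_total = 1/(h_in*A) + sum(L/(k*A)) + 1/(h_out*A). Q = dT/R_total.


R_conv_in = 1/(21.7810*1.6410) = 0.0280
R_1 = 0.1240/(59.6950*1.6410) = 0.0013
R_2 = 0.0490/(67.4380*1.6410) = 0.0004
R_3 = 0.0530/(77.1080*1.6410) = 0.0004
R_conv_out = 1/(18.0790*1.6410) = 0.0337
R_total = 0.0638 K/W
Q = 163.9990 / 0.0638 = 2570.0328 W

R_total = 0.0638 K/W, Q = 2570.0328 W


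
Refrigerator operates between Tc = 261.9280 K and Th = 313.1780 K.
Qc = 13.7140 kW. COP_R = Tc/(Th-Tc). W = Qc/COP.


COP = 261.9280 / 51.2500 = 5.1108
W = 13.7140 / 5.1108 = 2.6833 kW

COP = 5.1108, W = 2.6833 kW


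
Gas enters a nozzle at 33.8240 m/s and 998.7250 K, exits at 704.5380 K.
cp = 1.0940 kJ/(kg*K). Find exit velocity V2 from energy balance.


dT = 294.1870 K
2*cp*1000*dT = 643681.1560
V1^2 = 1144.0630
V2 = sqrt(644825.2190) = 803.0101 m/s

803.0101 m/s


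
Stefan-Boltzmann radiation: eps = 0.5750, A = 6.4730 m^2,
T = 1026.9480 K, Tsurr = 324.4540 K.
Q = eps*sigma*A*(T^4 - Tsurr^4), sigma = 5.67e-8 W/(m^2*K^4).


T^4 = 1.1122e+12
Tsurr^4 = 1.1082e+10
Q = 0.5750 * 5.67e-8 * 6.4730 * 1.1011e+12 = 232381.4526 W

232381.4526 W


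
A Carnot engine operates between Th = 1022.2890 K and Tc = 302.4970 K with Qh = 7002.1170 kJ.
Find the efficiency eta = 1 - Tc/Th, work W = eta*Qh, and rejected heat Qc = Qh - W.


eta = 1 - 302.4970/1022.2890 = 0.7041
W = 0.7041 * 7002.1170 = 4930.1790 kJ
Qc = 7002.1170 - 4930.1790 = 2071.9380 kJ

eta = 70.4098%, W = 4930.1790 kJ, Qc = 2071.9380 kJ


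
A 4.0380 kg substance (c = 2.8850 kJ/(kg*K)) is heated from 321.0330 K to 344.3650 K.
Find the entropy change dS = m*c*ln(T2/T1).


T2/T1 = 1.0727
ln(T2/T1) = 0.0702
dS = 4.0380 * 2.8850 * 0.0702 = 0.8173 kJ/K

0.8173 kJ/K


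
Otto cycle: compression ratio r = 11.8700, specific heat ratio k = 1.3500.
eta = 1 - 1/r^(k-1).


r^(k-1) = 2.3772
eta = 1 - 1/2.3772 = 0.5793 = 57.9329%

57.9329%


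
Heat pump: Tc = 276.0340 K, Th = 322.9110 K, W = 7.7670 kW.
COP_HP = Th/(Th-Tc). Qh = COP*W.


COP = 322.9110 / 46.8770 = 6.8885
Qh = 6.8885 * 7.7670 = 53.5028 kW

COP = 6.8885, Qh = 53.5028 kW


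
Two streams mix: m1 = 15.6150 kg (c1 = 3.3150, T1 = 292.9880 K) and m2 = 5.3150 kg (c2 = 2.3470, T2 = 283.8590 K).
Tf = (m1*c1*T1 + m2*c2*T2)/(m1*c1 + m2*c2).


num = 18707.0940
den = 64.2380
Tf = 291.2153 K

291.2153 K


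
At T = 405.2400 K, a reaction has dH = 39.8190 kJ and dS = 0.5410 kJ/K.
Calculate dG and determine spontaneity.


T*dS = 405.2400 * 0.5410 = 219.2348 kJ
dG = 39.8190 - 219.2348 = -179.4158 kJ (spontaneous)

dG = -179.4158 kJ, spontaneous


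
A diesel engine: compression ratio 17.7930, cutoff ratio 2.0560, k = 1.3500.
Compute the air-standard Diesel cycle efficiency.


r^(k-1) = 2.7390
rc^k = 2.6459
eta = 0.5785 = 57.8468%

57.8468%


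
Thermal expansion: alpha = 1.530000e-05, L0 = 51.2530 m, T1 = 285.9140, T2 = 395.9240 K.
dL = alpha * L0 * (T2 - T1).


dT = 110.0100 K
dL = 1.530000e-05 * 51.2530 * 110.0100 = 0.086267 m
L_final = 51.339267 m

dL = 0.086267 m


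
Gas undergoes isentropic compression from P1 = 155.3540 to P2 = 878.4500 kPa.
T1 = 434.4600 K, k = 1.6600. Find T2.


(k-1)/k = 0.3976
(P2/P1)^exp = 1.9913
T2 = 434.4600 * 1.9913 = 865.1564 K

865.1564 K


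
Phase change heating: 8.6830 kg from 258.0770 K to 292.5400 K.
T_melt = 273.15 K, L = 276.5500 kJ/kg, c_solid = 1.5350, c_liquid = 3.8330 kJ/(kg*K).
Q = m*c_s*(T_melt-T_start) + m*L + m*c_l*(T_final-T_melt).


Q1 (sensible, solid) = 8.6830 * 1.5350 * 15.0730 = 200.8990 kJ
Q2 (latent) = 8.6830 * 276.5500 = 2401.2836 kJ
Q3 (sensible, liquid) = 8.6830 * 3.8330 * 19.3900 = 645.3368 kJ
Q_total = 3247.5195 kJ

3247.5195 kJ


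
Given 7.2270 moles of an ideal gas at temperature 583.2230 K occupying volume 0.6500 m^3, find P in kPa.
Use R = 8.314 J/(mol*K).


P = nRT/V = 7.2270 * 8.314 * 583.2230 / 0.6500
= 35043.1161 / 0.6500 = 53912.4863 Pa = 53.9125 kPa

53.9125 kPa


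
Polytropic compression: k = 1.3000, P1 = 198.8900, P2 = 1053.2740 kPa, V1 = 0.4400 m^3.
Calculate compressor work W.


(k-1)/k = 0.2308
(P2/P1)^exp = 1.4691
W = 4.3333 * 198.8900 * 0.4400 * (1.4691 - 1) = 177.9023 kJ

177.9023 kJ


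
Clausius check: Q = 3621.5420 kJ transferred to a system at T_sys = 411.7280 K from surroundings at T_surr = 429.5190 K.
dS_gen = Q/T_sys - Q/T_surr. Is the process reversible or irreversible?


dS_sys = 3621.5420/411.7280 = 8.7960 kJ/K
dS_surr = -3621.5420/429.5190 = -8.4316 kJ/K
dS_gen = 8.7960 - 8.4316 = 0.3643 kJ/K (irreversible)

dS_gen = 0.3643 kJ/K, irreversible


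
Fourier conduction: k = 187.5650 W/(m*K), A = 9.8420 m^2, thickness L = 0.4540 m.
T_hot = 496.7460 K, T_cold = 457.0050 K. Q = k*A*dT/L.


dT = 39.7410 K
Q = 187.5650 * 9.8420 * 39.7410 / 0.4540 = 161591.3467 W

161591.3467 W


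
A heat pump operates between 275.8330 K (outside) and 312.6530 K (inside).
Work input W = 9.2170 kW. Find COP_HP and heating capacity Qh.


COP = 312.6530 / 36.8200 = 8.4914
Qh = 8.4914 * 9.2170 = 78.2651 kW

COP = 8.4914, Qh = 78.2651 kW


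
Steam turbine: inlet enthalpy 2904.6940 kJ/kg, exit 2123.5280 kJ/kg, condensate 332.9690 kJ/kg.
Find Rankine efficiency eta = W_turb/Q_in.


W = 781.1660 kJ/kg
Q_in = 2571.7250 kJ/kg
eta = 0.3038 = 30.3752%

eta = 30.3752%


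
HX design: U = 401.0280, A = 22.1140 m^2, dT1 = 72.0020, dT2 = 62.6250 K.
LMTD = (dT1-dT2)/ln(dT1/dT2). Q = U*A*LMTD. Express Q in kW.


LMTD = 67.2045 K
Q = 401.0280 * 22.1140 * 67.2045 = 595991.9407 W = 595.9919 kW

595.9919 kW


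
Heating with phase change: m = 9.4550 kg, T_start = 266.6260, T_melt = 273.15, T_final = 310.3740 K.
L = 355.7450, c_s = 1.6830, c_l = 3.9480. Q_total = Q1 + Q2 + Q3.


Q1 (sensible, solid) = 9.4550 * 1.6830 * 6.5240 = 103.8149 kJ
Q2 (latent) = 9.4550 * 355.7450 = 3363.5690 kJ
Q3 (sensible, liquid) = 9.4550 * 3.9480 * 37.2240 = 1389.5101 kJ
Q_total = 4856.8940 kJ

4856.8940 kJ


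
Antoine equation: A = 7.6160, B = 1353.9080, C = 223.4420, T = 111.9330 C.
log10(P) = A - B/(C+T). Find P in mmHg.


C+T = 335.3750
B/(C+T) = 4.0370
log10(P) = 7.6160 - 4.0370 = 3.5790
P = 10^3.5790 = 3793.1726 mmHg

3793.1726 mmHg


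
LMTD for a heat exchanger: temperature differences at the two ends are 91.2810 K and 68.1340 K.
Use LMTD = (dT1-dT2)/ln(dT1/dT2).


dT1/dT2 = 1.3397
ln(dT1/dT2) = 0.2925
LMTD = 23.1470 / 0.2925 = 79.1442 K

79.1442 K


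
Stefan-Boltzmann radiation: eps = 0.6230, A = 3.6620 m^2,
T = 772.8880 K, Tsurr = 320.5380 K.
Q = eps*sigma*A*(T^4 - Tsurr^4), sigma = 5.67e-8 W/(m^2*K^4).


T^4 = 3.5683e+11
Tsurr^4 = 1.0556e+10
Q = 0.6230 * 5.67e-8 * 3.6620 * 3.4628e+11 = 44793.3771 W

44793.3771 W


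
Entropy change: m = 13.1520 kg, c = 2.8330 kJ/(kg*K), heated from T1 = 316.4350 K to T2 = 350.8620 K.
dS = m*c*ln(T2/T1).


T2/T1 = 1.1088
ln(T2/T1) = 0.1033
dS = 13.1520 * 2.8330 * 0.1033 = 3.8480 kJ/K

3.8480 kJ/K


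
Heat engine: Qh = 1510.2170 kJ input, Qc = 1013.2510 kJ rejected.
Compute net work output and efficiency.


W = 1510.2170 - 1013.2510 = 496.9660 kJ
eta = 496.9660 / 1510.2170 = 0.3291 = 32.9069%

W = 496.9660 kJ, eta = 32.9069%


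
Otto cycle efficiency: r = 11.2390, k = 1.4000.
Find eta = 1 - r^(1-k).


r^(k-1) = 2.6320
eta = 1 - 1/2.6320 = 0.6201 = 62.0065%

62.0065%


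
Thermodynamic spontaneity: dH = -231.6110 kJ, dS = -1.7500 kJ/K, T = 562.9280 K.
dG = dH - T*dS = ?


T*dS = 562.9280 * -1.7500 = -985.1240 kJ
dG = -231.6110 + 985.1240 = 753.5130 kJ (non-spontaneous)

dG = 753.5130 kJ, non-spontaneous


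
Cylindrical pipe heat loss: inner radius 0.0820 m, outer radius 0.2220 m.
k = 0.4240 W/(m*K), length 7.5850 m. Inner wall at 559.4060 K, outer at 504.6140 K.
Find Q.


dT = 54.7920 K
ln(ro/ri) = 0.9960
Q = 2*pi*0.4240*7.5850*54.7920 / 0.9960 = 1111.6738 W

1111.6738 W


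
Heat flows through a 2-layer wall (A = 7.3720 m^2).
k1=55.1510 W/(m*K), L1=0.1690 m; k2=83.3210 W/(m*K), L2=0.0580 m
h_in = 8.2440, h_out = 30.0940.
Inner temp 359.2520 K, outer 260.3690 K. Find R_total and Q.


R_conv_in = 1/(8.2440*7.3720) = 0.0165
R_1 = 0.1690/(55.1510*7.3720) = 0.0004
R_2 = 0.0580/(83.3210*7.3720) = 9.4425e-05
R_conv_out = 1/(30.0940*7.3720) = 0.0045
R_total = 0.0215 K/W
Q = 98.8830 / 0.0215 = 4605.2537 W

R_total = 0.0215 K/W, Q = 4605.2537 W


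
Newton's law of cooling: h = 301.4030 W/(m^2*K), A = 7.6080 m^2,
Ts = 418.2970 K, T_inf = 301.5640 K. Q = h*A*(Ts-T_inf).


dT = 116.7330 K
Q = 301.4030 * 7.6080 * 116.7330 = 267677.4100 W

267677.4100 W


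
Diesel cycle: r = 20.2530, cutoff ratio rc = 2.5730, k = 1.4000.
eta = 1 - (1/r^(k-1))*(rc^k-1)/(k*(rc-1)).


r^(k-1) = 3.3312
rc^k = 3.7550
eta = 0.6244 = 62.4442%

62.4442%


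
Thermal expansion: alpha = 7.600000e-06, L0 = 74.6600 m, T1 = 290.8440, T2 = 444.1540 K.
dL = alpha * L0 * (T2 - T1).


dT = 153.3100 K
dL = 7.600000e-06 * 74.6600 * 153.3100 = 0.086991 m
L_final = 74.746991 m

dL = 0.086991 m


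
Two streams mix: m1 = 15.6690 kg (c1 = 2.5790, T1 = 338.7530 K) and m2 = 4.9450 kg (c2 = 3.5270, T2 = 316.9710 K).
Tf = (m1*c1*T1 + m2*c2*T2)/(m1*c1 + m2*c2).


num = 19217.4236
den = 57.8514
Tf = 332.1862 K

332.1862 K


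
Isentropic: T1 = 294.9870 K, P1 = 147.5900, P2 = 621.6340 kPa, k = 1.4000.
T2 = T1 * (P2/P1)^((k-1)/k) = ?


(k-1)/k = 0.2857
(P2/P1)^exp = 1.5081
T2 = 294.9870 * 1.5081 = 444.8618 K

444.8618 K


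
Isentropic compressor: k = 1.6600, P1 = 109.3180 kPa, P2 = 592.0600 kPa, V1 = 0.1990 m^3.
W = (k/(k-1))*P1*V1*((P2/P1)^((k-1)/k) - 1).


(k-1)/k = 0.3976
(P2/P1)^exp = 1.9575
W = 2.5152 * 109.3180 * 0.1990 * (1.9575 - 1) = 52.3899 kJ

52.3899 kJ


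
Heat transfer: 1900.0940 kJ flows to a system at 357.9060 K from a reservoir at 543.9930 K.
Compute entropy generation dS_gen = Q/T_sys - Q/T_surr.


dS_sys = 1900.0940/357.9060 = 5.3089 kJ/K
dS_surr = -1900.0940/543.9930 = -3.4929 kJ/K
dS_gen = 5.3089 - 3.4929 = 1.8161 kJ/K (irreversible)

dS_gen = 1.8161 kJ/K, irreversible


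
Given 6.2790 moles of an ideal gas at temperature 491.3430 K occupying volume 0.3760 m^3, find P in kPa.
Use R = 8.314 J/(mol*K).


P = nRT/V = 6.2790 * 8.314 * 491.3430 / 0.3760
= 25649.8764 / 0.3760 = 68217.7563 Pa = 68.2178 kPa

68.2178 kPa


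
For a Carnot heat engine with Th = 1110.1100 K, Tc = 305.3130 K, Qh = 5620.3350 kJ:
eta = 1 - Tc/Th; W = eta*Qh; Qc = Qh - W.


eta = 1 - 305.3130/1110.1100 = 0.7250
W = 0.7250 * 5620.3350 = 4074.5771 kJ
Qc = 5620.3350 - 4074.5771 = 1545.7579 kJ

eta = 72.4970%, W = 4074.5771 kJ, Qc = 1545.7579 kJ


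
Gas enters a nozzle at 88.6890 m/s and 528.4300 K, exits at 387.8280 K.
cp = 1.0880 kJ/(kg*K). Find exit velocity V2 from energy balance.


dT = 140.6020 K
2*cp*1000*dT = 305949.9520
V1^2 = 7865.7387
V2 = sqrt(313815.6907) = 560.1925 m/s

560.1925 m/s


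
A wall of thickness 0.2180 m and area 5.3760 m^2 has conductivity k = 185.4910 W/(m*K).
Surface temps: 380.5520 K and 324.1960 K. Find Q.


dT = 56.3560 K
Q = 185.4910 * 5.3760 * 56.3560 / 0.2180 = 257789.8237 W

257789.8237 W


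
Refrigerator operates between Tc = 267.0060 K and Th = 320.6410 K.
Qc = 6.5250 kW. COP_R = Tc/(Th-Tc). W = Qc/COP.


COP = 267.0060 / 53.6350 = 4.9782
W = 6.5250 / 4.9782 = 1.3107 kW

COP = 4.9782, W = 1.3107 kW


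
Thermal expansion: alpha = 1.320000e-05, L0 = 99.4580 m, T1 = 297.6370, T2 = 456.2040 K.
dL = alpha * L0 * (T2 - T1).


dT = 158.5670 K
dL = 1.320000e-05 * 99.4580 * 158.5670 = 0.208174 m
L_final = 99.666174 m

dL = 0.208174 m


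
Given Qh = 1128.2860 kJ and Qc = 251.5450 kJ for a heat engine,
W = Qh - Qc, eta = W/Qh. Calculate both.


W = 1128.2860 - 251.5450 = 876.7410 kJ
eta = 876.7410 / 1128.2860 = 0.7771 = 77.7056%

W = 876.7410 kJ, eta = 77.7056%


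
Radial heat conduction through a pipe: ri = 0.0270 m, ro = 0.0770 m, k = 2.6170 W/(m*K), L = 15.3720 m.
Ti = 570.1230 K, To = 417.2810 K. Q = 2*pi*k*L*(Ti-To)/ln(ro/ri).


dT = 152.8420 K
ln(ro/ri) = 1.0480
Q = 2*pi*2.6170*15.3720*152.8420 / 1.0480 = 36864.5067 W

36864.5067 W


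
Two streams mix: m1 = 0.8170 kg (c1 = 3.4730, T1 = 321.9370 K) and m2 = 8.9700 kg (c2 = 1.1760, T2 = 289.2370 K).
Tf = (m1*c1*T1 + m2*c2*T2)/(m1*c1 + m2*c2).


num = 3964.5574
den = 13.3862
Tf = 296.1684 K

296.1684 K


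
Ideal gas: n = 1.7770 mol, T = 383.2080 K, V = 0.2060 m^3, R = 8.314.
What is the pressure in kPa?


P = nRT/V = 1.7770 * 8.314 * 383.2080 / 0.2060
= 5661.5066 / 0.2060 = 27483.0416 Pa = 27.4830 kPa

27.4830 kPa


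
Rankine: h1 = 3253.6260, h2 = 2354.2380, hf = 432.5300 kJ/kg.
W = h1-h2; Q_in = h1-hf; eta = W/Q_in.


W = 899.3880 kJ/kg
Q_in = 2821.0960 kJ/kg
eta = 0.3188 = 31.8808%

eta = 31.8808%


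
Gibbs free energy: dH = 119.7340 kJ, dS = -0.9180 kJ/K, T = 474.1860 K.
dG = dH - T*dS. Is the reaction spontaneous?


T*dS = 474.1860 * -0.9180 = -435.3027 kJ
dG = 119.7340 + 435.3027 = 555.0367 kJ (non-spontaneous)

dG = 555.0367 kJ, non-spontaneous


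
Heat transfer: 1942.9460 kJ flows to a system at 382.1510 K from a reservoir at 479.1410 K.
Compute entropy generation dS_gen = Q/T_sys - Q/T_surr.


dS_sys = 1942.9460/382.1510 = 5.0842 kJ/K
dS_surr = -1942.9460/479.1410 = -4.0551 kJ/K
dS_gen = 5.0842 - 4.0551 = 1.0292 kJ/K (irreversible)

dS_gen = 1.0292 kJ/K, irreversible


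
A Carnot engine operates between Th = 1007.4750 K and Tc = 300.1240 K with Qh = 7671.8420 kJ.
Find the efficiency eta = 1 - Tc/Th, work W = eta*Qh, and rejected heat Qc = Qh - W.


eta = 1 - 300.1240/1007.4750 = 0.7021
W = 0.7021 * 7671.8420 = 5386.4216 kJ
Qc = 7671.8420 - 5386.4216 = 2285.4204 kJ

eta = 70.2103%, W = 5386.4216 kJ, Qc = 2285.4204 kJ


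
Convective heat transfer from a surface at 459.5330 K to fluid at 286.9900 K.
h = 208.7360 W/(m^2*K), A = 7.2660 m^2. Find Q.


dT = 172.5430 K
Q = 208.7360 * 7.2660 * 172.5430 = 261691.7884 W

261691.7884 W


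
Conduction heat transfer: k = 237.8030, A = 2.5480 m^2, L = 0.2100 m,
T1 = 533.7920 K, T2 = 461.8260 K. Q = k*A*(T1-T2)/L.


dT = 71.9660 K
Q = 237.8030 * 2.5480 * 71.9660 / 0.2100 = 207646.5991 W

207646.5991 W


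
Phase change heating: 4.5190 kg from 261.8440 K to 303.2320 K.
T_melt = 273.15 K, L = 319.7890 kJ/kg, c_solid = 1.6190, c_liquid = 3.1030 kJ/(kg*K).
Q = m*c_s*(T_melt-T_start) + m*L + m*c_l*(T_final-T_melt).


Q1 (sensible, solid) = 4.5190 * 1.6190 * 11.3060 = 82.7176 kJ
Q2 (latent) = 4.5190 * 319.7890 = 1445.1265 kJ
Q3 (sensible, liquid) = 4.5190 * 3.1030 * 30.0820 = 421.8236 kJ
Q_total = 1949.6677 kJ

1949.6677 kJ


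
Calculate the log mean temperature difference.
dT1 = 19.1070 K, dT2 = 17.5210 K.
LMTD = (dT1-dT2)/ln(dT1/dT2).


dT1/dT2 = 1.0905
ln(dT1/dT2) = 0.0867
LMTD = 1.5860 / 0.0867 = 18.3025 K

18.3025 K


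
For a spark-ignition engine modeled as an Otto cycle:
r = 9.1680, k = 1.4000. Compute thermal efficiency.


r^(k-1) = 2.4261
eta = 1 - 1/2.4261 = 0.5878 = 58.7817%

58.7817%


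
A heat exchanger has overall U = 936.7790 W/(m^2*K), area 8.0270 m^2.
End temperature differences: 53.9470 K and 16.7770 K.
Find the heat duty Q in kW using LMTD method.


LMTD = 31.8238 K
Q = 936.7790 * 8.0270 * 31.8238 = 239299.9803 W = 239.3000 kW

239.3000 kW


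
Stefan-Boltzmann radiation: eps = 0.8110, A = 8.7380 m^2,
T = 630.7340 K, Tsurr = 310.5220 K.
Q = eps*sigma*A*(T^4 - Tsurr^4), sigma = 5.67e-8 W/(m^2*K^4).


T^4 = 1.5827e+11
Tsurr^4 = 9.2976e+09
Q = 0.8110 * 5.67e-8 * 8.7380 * 1.4897e+11 = 59855.9557 W

59855.9557 W


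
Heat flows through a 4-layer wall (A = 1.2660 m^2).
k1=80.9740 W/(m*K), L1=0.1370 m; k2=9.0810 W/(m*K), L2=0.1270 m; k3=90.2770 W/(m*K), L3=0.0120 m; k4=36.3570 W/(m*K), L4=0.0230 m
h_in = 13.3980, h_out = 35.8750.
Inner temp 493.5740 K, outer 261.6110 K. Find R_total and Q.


R_conv_in = 1/(13.3980*1.2660) = 0.0590
R_1 = 0.1370/(80.9740*1.2660) = 0.0013
R_2 = 0.1270/(9.0810*1.2660) = 0.0110
R_3 = 0.0120/(90.2770*1.2660) = 0.0001
R_4 = 0.0230/(36.3570*1.2660) = 0.0005
R_conv_out = 1/(35.8750*1.2660) = 0.0220
R_total = 0.0940 K/W
Q = 231.9630 / 0.0940 = 2468.7027 W

R_total = 0.0940 K/W, Q = 2468.7027 W


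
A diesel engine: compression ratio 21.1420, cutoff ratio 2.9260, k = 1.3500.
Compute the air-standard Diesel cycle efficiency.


r^(k-1) = 2.9094
rc^k = 4.2606
eta = 0.5690 = 56.8972%

56.8972%


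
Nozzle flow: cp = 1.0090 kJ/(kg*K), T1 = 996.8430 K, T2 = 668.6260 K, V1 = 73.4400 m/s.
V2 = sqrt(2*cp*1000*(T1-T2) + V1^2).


dT = 328.2170 K
2*cp*1000*dT = 662341.9060
V1^2 = 5393.4336
V2 = sqrt(667735.3396) = 817.1507 m/s

817.1507 m/s


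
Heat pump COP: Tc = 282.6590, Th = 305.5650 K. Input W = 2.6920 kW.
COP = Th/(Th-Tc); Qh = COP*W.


COP = 305.5650 / 22.9060 = 13.3400
Qh = 13.3400 * 2.6920 = 35.9112 kW

COP = 13.3400, Qh = 35.9112 kW


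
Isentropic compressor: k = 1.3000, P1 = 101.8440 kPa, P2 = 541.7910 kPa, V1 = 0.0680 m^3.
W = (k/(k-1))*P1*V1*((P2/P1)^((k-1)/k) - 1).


(k-1)/k = 0.2308
(P2/P1)^exp = 1.4707
W = 4.3333 * 101.8440 * 0.0680 * (1.4707 - 1) = 14.1248 kJ

14.1248 kJ


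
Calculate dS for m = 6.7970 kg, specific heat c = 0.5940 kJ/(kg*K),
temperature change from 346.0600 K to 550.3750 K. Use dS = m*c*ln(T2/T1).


T2/T1 = 1.5904
ln(T2/T1) = 0.4640
dS = 6.7970 * 0.5940 * 0.4640 = 1.8733 kJ/K

1.8733 kJ/K


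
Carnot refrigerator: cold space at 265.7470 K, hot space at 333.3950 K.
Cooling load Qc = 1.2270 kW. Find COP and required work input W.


COP = 265.7470 / 67.6480 = 3.9284
W = 1.2270 / 3.9284 = 0.3123 kW

COP = 3.9284, W = 0.3123 kW


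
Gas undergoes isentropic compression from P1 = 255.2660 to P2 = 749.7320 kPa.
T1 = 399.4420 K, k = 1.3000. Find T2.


(k-1)/k = 0.2308
(P2/P1)^exp = 1.2823
T2 = 399.4420 * 1.2823 = 512.1930 K

512.1930 K


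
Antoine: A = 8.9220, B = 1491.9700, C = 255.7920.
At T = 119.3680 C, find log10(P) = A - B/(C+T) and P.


C+T = 375.1600
B/(C+T) = 3.9769
log10(P) = 8.9220 - 3.9769 = 4.9451
P = 10^4.9451 = 88127.2341 mmHg

88127.2341 mmHg


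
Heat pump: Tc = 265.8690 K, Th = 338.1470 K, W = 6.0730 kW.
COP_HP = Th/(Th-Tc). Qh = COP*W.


COP = 338.1470 / 72.2780 = 4.6784
Qh = 4.6784 * 6.0730 = 28.4121 kW

COP = 4.6784, Qh = 28.4121 kW


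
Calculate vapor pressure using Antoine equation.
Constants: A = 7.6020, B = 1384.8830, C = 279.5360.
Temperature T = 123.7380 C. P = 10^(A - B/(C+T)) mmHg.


C+T = 403.2740
B/(C+T) = 3.4341
log10(P) = 7.6020 - 3.4341 = 4.1679
P = 10^4.1679 = 14719.7557 mmHg

14719.7557 mmHg


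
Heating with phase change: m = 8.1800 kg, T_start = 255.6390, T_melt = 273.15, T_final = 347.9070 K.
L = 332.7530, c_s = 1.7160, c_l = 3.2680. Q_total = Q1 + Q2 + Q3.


Q1 (sensible, solid) = 8.1800 * 1.7160 * 17.5110 = 245.7998 kJ
Q2 (latent) = 8.1800 * 332.7530 = 2721.9195 kJ
Q3 (sensible, liquid) = 8.1800 * 3.2680 * 74.7570 = 1998.4221 kJ
Q_total = 4966.1414 kJ

4966.1414 kJ


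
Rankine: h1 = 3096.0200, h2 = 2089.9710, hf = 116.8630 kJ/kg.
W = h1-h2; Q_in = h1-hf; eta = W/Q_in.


W = 1006.0490 kJ/kg
Q_in = 2979.1570 kJ/kg
eta = 0.3377 = 33.7696%

eta = 33.7696%


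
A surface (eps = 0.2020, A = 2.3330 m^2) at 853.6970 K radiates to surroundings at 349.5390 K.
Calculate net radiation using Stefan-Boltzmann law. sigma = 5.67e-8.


T^4 = 5.3115e+11
Tsurr^4 = 1.4927e+10
Q = 0.2020 * 5.67e-8 * 2.3330 * 5.1622e+11 = 13793.8024 W

13793.8024 W


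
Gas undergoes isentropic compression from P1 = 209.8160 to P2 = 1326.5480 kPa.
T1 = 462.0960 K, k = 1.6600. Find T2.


(k-1)/k = 0.3976
(P2/P1)^exp = 2.0817
T2 = 462.0960 * 2.0817 = 961.9580 K

961.9580 K


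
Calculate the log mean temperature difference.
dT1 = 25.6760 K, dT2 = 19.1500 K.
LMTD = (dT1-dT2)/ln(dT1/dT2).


dT1/dT2 = 1.3408
ln(dT1/dT2) = 0.2933
LMTD = 6.5260 / 0.2933 = 22.2537 K

22.2537 K


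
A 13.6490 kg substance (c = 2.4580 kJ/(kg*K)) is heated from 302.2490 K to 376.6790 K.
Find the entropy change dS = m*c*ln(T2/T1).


T2/T1 = 1.2463
ln(T2/T1) = 0.2201
dS = 13.6490 * 2.4580 * 0.2201 = 7.3856 kJ/K

7.3856 kJ/K


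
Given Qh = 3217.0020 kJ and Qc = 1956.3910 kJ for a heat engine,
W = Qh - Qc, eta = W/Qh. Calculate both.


W = 3217.0020 - 1956.3910 = 1260.6110 kJ
eta = 1260.6110 / 3217.0020 = 0.3919 = 39.1859%

W = 1260.6110 kJ, eta = 39.1859%


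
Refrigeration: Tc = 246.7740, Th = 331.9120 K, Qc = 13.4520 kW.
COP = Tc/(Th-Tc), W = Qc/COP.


COP = 246.7740 / 85.1380 = 2.8985
W = 13.4520 / 2.8985 = 4.6410 kW

COP = 2.8985, W = 4.6410 kW


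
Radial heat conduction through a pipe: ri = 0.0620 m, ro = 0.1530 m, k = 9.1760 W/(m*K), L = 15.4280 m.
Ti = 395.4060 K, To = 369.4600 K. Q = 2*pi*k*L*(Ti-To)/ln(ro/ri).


dT = 25.9460 K
ln(ro/ri) = 0.9033
Q = 2*pi*9.1760*15.4280*25.9460 / 0.9033 = 25549.3354 W

25549.3354 W


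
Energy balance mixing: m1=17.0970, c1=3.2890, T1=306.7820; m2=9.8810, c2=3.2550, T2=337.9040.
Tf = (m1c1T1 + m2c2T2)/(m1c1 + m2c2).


num = 28118.8653
den = 88.3947
Tf = 318.1058 K

318.1058 K


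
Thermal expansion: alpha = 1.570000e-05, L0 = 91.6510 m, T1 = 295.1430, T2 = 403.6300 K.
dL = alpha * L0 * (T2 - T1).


dT = 108.4870 K
dL = 1.570000e-05 * 91.6510 * 108.4870 = 0.156104 m
L_final = 91.807104 m

dL = 0.156104 m


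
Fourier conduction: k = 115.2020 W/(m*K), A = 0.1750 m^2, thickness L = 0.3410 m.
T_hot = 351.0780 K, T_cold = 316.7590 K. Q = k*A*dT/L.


dT = 34.3190 K
Q = 115.2020 * 0.1750 * 34.3190 / 0.3410 = 2028.9826 W

2028.9826 W


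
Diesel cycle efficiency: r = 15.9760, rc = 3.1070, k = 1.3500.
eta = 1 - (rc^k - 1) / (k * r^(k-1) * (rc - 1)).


r^(k-1) = 2.6376
rc^k = 4.6202
eta = 0.5175 = 51.7474%

51.7474%


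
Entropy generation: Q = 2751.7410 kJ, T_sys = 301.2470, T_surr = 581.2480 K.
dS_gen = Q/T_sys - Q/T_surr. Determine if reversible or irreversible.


dS_sys = 2751.7410/301.2470 = 9.1345 kJ/K
dS_surr = -2751.7410/581.2480 = -4.7342 kJ/K
dS_gen = 9.1345 - 4.7342 = 4.4003 kJ/K (irreversible)

dS_gen = 4.4003 kJ/K, irreversible


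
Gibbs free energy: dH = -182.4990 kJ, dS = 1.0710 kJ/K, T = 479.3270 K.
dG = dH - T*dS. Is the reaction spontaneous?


T*dS = 479.3270 * 1.0710 = 513.3592 kJ
dG = -182.4990 - 513.3592 = -695.8582 kJ (spontaneous)

dG = -695.8582 kJ, spontaneous


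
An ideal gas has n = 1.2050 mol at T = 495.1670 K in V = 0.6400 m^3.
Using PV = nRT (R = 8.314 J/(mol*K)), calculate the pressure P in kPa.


P = nRT/V = 1.2050 * 8.314 * 495.1670 / 0.6400
= 4960.7662 / 0.6400 = 7751.1972 Pa = 7.7512 kPa

7.7512 kPa


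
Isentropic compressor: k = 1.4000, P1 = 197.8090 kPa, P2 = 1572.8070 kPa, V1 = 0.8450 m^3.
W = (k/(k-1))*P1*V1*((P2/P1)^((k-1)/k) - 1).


(k-1)/k = 0.2857
(P2/P1)^exp = 1.8083
W = 3.5000 * 197.8090 * 0.8450 * (1.8083 - 1) = 472.8597 kJ

472.8597 kJ


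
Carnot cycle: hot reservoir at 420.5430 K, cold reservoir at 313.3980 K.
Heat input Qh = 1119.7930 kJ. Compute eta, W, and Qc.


eta = 1 - 313.3980/420.5430 = 0.2548
W = 0.2548 * 1119.7930 = 285.2983 kJ
Qc = 1119.7930 - 285.2983 = 834.4947 kJ

eta = 25.4778%, W = 285.2983 kJ, Qc = 834.4947 kJ


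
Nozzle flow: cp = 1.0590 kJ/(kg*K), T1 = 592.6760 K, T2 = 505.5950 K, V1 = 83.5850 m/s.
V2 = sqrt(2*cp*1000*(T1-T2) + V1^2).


dT = 87.0810 K
2*cp*1000*dT = 184437.5580
V1^2 = 6986.4522
V2 = sqrt(191424.0102) = 437.5203 m/s

437.5203 m/s


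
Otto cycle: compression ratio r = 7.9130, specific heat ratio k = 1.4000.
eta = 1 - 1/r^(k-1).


r^(k-1) = 2.2874
eta = 1 - 1/2.2874 = 0.5628 = 56.2817%

56.2817%


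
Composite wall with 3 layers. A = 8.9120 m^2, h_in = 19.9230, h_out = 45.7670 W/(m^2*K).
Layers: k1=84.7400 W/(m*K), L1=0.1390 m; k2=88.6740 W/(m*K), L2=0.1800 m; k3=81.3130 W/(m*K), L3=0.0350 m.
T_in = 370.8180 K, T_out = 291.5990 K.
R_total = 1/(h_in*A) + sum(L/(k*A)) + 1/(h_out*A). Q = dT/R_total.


R_conv_in = 1/(19.9230*8.9120) = 0.0056
R_1 = 0.1390/(84.7400*8.9120) = 0.0002
R_2 = 0.1800/(88.6740*8.9120) = 0.0002
R_3 = 0.0350/(81.3130*8.9120) = 4.8298e-05
R_conv_out = 1/(45.7670*8.9120) = 0.0025
R_total = 0.0085 K/W
Q = 79.2190 / 0.0085 = 9271.9385 W

R_total = 0.0085 K/W, Q = 9271.9385 W


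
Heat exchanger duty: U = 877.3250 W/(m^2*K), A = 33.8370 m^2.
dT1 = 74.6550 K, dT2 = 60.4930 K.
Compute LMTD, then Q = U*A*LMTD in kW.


LMTD = 67.3259 K
Q = 877.3250 * 33.8370 * 67.3259 = 1998640.8052 W = 1998.6408 kW

1998.6408 kW


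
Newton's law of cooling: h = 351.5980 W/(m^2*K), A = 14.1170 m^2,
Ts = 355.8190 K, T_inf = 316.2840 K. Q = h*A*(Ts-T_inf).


dT = 39.5350 K
Q = 351.5980 * 14.1170 * 39.5350 = 196232.3270 W

196232.3270 W


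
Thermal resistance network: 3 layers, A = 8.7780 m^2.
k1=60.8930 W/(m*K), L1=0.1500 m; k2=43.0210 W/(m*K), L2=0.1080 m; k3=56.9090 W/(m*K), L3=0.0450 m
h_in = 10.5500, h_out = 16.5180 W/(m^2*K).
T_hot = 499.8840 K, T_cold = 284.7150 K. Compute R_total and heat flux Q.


R_conv_in = 1/(10.5500*8.7780) = 0.0108
R_1 = 0.1500/(60.8930*8.7780) = 0.0003
R_2 = 0.1080/(43.0210*8.7780) = 0.0003
R_3 = 0.0450/(56.9090*8.7780) = 9.0082e-05
R_conv_out = 1/(16.5180*8.7780) = 0.0069
R_total = 0.0184 K/W
Q = 215.1690 / 0.0184 = 11724.7449 W

R_total = 0.0184 K/W, Q = 11724.7449 W


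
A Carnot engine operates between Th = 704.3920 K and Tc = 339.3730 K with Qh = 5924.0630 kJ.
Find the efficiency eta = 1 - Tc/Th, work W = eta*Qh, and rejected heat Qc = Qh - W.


eta = 1 - 339.3730/704.3920 = 0.5182
W = 0.5182 * 5924.0630 = 3069.8752 kJ
Qc = 5924.0630 - 3069.8752 = 2854.1878 kJ

eta = 51.8204%, W = 3069.8752 kJ, Qc = 2854.1878 kJ


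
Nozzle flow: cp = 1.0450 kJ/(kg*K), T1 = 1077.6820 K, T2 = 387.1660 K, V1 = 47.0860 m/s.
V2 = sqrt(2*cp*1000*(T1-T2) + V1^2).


dT = 690.5160 K
2*cp*1000*dT = 1443178.4400
V1^2 = 2217.0914
V2 = sqrt(1445395.5314) = 1202.2460 m/s

1202.2460 m/s


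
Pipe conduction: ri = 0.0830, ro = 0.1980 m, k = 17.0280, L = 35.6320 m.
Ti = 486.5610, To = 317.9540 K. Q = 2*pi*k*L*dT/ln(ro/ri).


dT = 168.6070 K
ln(ro/ri) = 0.8694
Q = 2*pi*17.0280*35.6320*168.6070 / 0.8694 = 739309.8218 W

739309.8218 W


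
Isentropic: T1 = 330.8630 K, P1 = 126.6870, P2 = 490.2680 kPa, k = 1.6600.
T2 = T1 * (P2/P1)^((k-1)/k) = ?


(k-1)/k = 0.3976
(P2/P1)^exp = 1.7126
T2 = 330.8630 * 1.7126 = 566.6471 K

566.6471 K


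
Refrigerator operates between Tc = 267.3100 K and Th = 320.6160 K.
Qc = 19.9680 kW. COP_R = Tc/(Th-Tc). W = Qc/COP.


COP = 267.3100 / 53.3060 = 5.0146
W = 19.9680 / 5.0146 = 3.9819 kW

COP = 5.0146, W = 3.9819 kW


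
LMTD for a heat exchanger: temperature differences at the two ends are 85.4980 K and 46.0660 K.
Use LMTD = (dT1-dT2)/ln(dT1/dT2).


dT1/dT2 = 1.8560
ln(dT1/dT2) = 0.6184
LMTD = 39.4320 / 0.6184 = 63.7627 K

63.7627 K


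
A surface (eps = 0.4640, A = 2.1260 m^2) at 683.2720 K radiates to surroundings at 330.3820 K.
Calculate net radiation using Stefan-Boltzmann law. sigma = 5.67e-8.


T^4 = 2.1796e+11
Tsurr^4 = 1.1914e+10
Q = 0.4640 * 5.67e-8 * 2.1260 * 2.0604e+11 = 11524.5929 W

11524.5929 W


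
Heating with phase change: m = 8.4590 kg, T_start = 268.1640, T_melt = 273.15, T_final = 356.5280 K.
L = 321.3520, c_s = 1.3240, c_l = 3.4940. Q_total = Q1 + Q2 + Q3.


Q1 (sensible, solid) = 8.4590 * 1.3240 * 4.9860 = 55.8418 kJ
Q2 (latent) = 8.4590 * 321.3520 = 2718.3166 kJ
Q3 (sensible, liquid) = 8.4590 * 3.4940 * 83.3780 = 2464.2990 kJ
Q_total = 5238.4573 kJ

5238.4573 kJ


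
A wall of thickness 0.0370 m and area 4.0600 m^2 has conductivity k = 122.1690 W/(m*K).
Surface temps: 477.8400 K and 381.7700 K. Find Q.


dT = 96.0700 K
Q = 122.1690 * 4.0600 * 96.0700 / 0.0370 = 1287873.2397 W

1287873.2397 W


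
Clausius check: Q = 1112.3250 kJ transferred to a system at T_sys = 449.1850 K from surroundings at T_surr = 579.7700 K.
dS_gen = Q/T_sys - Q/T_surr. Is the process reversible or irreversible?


dS_sys = 1112.3250/449.1850 = 2.4763 kJ/K
dS_surr = -1112.3250/579.7700 = -1.9186 kJ/K
dS_gen = 2.4763 - 1.9186 = 0.5578 kJ/K (irreversible)

dS_gen = 0.5578 kJ/K, irreversible


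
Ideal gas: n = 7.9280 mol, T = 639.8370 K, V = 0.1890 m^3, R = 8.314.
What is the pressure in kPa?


P = nRT/V = 7.9280 * 8.314 * 639.8370 / 0.1890
= 42173.8270 / 0.1890 = 223141.9418 Pa = 223.1419 kPa

223.1419 kPa


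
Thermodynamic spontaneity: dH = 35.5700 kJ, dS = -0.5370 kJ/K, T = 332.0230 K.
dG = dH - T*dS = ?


T*dS = 332.0230 * -0.5370 = -178.2964 kJ
dG = 35.5700 + 178.2964 = 213.8664 kJ (non-spontaneous)

dG = 213.8664 kJ, non-spontaneous


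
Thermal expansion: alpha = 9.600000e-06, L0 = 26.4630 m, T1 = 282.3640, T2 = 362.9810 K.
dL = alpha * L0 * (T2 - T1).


dT = 80.6170 K
dL = 9.600000e-06 * 26.4630 * 80.6170 = 0.020480 m
L_final = 26.483480 m

dL = 0.020480 m


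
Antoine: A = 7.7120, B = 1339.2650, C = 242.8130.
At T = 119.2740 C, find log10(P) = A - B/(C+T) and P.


C+T = 362.0870
B/(C+T) = 3.6987
log10(P) = 7.7120 - 3.6987 = 4.0133
P = 10^4.0133 = 10310.0756 mmHg

10310.0756 mmHg


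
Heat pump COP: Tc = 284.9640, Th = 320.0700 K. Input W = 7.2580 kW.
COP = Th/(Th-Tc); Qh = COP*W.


COP = 320.0700 / 35.1060 = 9.1172
Qh = 9.1172 * 7.2580 = 66.1730 kW

COP = 9.1172, Qh = 66.1730 kW


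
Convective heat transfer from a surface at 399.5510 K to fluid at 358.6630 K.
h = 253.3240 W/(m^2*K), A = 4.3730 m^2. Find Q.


dT = 40.8880 K
Q = 253.3240 * 4.3730 * 40.8880 = 45295.1479 W

45295.1479 W


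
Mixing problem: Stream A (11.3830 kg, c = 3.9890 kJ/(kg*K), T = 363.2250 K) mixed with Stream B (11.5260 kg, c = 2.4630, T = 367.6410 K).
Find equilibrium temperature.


num = 26929.6707
den = 73.7953
Tf = 364.9238 K

364.9238 K


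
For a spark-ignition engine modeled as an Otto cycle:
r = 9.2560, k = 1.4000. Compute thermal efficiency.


r^(k-1) = 2.4354
eta = 1 - 1/2.4354 = 0.5894 = 58.9389%

58.9389%


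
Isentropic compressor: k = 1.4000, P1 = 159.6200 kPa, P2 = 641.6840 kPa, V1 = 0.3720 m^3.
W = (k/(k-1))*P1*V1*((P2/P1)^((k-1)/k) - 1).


(k-1)/k = 0.2857
(P2/P1)^exp = 1.4881
W = 3.5000 * 159.6200 * 0.3720 * (1.4881 - 1) = 101.4439 kJ

101.4439 kJ


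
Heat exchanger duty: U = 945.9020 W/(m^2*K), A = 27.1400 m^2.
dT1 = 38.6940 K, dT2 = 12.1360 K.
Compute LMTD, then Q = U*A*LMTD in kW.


LMTD = 22.9045 K
Q = 945.9020 * 27.1400 * 22.9045 = 588000.2208 W = 588.0002 kW

588.0002 kW


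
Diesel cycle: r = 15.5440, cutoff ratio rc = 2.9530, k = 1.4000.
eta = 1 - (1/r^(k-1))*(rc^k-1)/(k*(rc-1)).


r^(k-1) = 2.9966
rc^k = 4.5537
eta = 0.5663 = 56.6258%

56.6258%


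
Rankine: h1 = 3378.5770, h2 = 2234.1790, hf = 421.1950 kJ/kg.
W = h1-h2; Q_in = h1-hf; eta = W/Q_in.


W = 1144.3980 kJ/kg
Q_in = 2957.3820 kJ/kg
eta = 0.3870 = 38.6963%

eta = 38.6963%


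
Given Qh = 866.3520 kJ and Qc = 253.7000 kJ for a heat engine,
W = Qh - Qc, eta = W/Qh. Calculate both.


W = 866.3520 - 253.7000 = 612.6520 kJ
eta = 612.6520 / 866.3520 = 0.7072 = 70.7163%

W = 612.6520 kJ, eta = 70.7163%


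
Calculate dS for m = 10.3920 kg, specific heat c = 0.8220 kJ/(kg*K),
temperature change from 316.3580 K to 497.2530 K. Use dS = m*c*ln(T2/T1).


T2/T1 = 1.5718
ln(T2/T1) = 0.4522
dS = 10.3920 * 0.8220 * 0.4522 = 3.8630 kJ/K

3.8630 kJ/K


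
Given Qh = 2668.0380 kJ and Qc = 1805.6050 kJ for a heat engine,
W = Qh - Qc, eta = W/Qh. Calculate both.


W = 2668.0380 - 1805.6050 = 862.4330 kJ
eta = 862.4330 / 2668.0380 = 0.3232 = 32.3246%

W = 862.4330 kJ, eta = 32.3246%


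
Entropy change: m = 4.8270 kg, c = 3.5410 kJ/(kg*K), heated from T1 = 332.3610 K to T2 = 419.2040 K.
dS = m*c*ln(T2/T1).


T2/T1 = 1.2613
ln(T2/T1) = 0.2321
dS = 4.8270 * 3.5410 * 0.2321 = 3.9678 kJ/K

3.9678 kJ/K


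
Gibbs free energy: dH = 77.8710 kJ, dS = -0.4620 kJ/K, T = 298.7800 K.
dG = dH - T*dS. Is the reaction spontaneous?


T*dS = 298.7800 * -0.4620 = -138.0364 kJ
dG = 77.8710 + 138.0364 = 215.9074 kJ (non-spontaneous)

dG = 215.9074 kJ, non-spontaneous


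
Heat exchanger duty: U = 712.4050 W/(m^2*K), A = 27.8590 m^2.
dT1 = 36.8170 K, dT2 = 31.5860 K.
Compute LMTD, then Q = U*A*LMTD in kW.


LMTD = 34.1347 K
Q = 712.4050 * 27.8590 * 34.1347 = 677468.1384 W = 677.4681 kW

677.4681 kW


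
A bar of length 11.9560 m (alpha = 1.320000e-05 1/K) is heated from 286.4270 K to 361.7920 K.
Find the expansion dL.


dT = 75.3650 K
dL = 1.320000e-05 * 11.9560 * 75.3650 = 0.011894 m
L_final = 11.967894 m

dL = 0.011894 m


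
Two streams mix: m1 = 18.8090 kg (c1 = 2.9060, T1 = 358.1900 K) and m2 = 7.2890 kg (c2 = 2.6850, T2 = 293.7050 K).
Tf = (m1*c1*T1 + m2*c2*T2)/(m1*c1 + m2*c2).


num = 25326.3810
den = 74.2299
Tf = 341.1883 K

341.1883 K


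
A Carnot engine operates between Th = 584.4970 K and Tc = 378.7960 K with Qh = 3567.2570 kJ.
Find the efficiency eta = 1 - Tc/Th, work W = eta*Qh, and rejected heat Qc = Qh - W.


eta = 1 - 378.7960/584.4970 = 0.3519
W = 0.3519 * 3567.2570 = 1255.4185 kJ
Qc = 3567.2570 - 1255.4185 = 2311.8385 kJ

eta = 35.1928%, W = 1255.4185 kJ, Qc = 2311.8385 kJ


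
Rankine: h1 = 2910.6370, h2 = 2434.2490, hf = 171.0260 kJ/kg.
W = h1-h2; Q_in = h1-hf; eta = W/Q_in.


W = 476.3880 kJ/kg
Q_in = 2739.6110 kJ/kg
eta = 0.1739 = 17.3889%

eta = 17.3889%


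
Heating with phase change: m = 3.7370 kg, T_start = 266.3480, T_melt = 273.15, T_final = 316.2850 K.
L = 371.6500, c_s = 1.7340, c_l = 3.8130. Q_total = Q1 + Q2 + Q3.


Q1 (sensible, solid) = 3.7370 * 1.7340 * 6.8020 = 44.0767 kJ
Q2 (latent) = 3.7370 * 371.6500 = 1388.8560 kJ
Q3 (sensible, liquid) = 3.7370 * 3.8130 * 43.1350 = 614.6384 kJ
Q_total = 2047.5711 kJ

2047.5711 kJ


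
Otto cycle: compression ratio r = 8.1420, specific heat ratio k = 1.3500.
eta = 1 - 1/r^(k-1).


r^(k-1) = 2.0833
eta = 1 - 1/2.0833 = 0.5200 = 51.9997%

51.9997%


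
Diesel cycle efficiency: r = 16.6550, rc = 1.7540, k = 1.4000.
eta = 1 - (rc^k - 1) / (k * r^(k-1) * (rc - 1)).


r^(k-1) = 3.0805
rc^k = 2.1960
eta = 0.6322 = 63.2184%

63.2184%


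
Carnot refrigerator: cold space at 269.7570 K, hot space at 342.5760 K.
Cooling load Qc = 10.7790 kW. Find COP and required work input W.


COP = 269.7570 / 72.8190 = 3.7045
W = 10.7790 / 3.7045 = 2.9097 kW

COP = 3.7045, W = 2.9097 kW


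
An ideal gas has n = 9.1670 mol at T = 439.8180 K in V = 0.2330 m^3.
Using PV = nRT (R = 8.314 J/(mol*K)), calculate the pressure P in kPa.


P = nRT/V = 9.1670 * 8.314 * 439.8180 / 0.2330
= 33520.4817 / 0.2330 = 143864.7283 Pa = 143.8647 kPa

143.8647 kPa


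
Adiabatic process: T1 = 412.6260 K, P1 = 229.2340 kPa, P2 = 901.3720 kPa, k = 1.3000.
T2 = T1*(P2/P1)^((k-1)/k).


(k-1)/k = 0.2308
(P2/P1)^exp = 1.3716
T2 = 412.6260 * 1.3716 = 565.9496 K

565.9496 K


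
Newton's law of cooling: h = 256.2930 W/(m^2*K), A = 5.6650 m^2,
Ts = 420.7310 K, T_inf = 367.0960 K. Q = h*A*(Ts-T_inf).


dT = 53.6350 K
Q = 256.2930 * 5.6650 * 53.6350 = 77872.6482 W

77872.6482 W


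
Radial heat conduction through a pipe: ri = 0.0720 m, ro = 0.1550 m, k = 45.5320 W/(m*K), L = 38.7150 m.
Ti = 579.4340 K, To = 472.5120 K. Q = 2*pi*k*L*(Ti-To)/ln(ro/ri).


dT = 106.9220 K
ln(ro/ri) = 0.7668
Q = 2*pi*45.5320*38.7150*106.9220 / 0.7668 = 1544486.2694 W

1544486.2694 W


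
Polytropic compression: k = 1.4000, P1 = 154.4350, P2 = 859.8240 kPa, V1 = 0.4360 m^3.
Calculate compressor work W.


(k-1)/k = 0.2857
(P2/P1)^exp = 1.6332
W = 3.5000 * 154.4350 * 0.4360 * (1.6332 - 1) = 149.2314 kJ

149.2314 kJ


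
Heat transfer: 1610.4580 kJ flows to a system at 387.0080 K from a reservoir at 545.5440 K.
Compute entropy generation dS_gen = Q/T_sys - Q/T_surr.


dS_sys = 1610.4580/387.0080 = 4.1613 kJ/K
dS_surr = -1610.4580/545.5440 = -2.9520 kJ/K
dS_gen = 4.1613 - 2.9520 = 1.2093 kJ/K (irreversible)

dS_gen = 1.2093 kJ/K, irreversible


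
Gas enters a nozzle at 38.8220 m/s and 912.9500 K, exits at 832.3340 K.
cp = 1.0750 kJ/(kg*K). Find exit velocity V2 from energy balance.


dT = 80.6160 K
2*cp*1000*dT = 173324.4000
V1^2 = 1507.1477
V2 = sqrt(174831.5477) = 418.1286 m/s

418.1286 m/s
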